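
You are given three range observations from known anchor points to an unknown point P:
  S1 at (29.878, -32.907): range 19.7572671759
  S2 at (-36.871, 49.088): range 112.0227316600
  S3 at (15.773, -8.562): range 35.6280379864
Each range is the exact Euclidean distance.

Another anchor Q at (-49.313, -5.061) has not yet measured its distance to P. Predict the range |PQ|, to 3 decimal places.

98.916

eq1: (x − 29.878)² + (y + 32.907)² = 19.7572671759²
eq2: (x + 36.871)² + (y − 49.088)² = 112.0227316600²
eq3: (x − 15.773)² + (y + 8.562)² = 35.6280379864²
eq1−eq2, eq1−eq3 (x²,y² cancel):
  -133.498·x + 163.990·y = -10365.205950
  -28.210·x + 48.690·y = -2532.477644
det = -133.498·48.690 − 163.990·-28.210 = -1873.859720
x = (-10365.205950·48.690 − 163.990·-2532.477644) / -1873.859720 = 47.698805
y = (-133.498·-2532.477644 − -10365.205950·-28.210) / -1873.859720 = -24.376553
|P − Q| = √((47.698805 − -49.313)² + (-24.376553 − -5.061)²) = 98.916029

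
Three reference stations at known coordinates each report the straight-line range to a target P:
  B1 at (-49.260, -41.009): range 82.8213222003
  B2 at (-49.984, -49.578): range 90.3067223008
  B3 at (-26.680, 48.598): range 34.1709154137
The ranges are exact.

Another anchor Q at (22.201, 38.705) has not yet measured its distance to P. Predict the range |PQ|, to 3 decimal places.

eq1: (x + 49.260)² + (y + 41.009)² = 82.8213222003²
eq2: (x + 49.984)² + (y + 49.578)² = 90.3067223008²
eq3: (x + 26.680)² + (y − 48.598)² = 34.1709154137²
eq3−eq1, eq3−eq2 (x²,y² cancel):
  -45.160·x − 179.214·y = -4657.022274
  -46.608·x − 196.352·y = -5104.862297
det = -45.160·-196.352 − -179.214·-46.608 = 514.450208
x = (-4657.022274·-196.352 − -179.214·-5104.862297) / 514.450208 = -0.869188
y = (-45.160·-5104.862297 − -4657.022274·-46.608) / 514.450208 = 26.204843
|P − Q| = √((-0.869188 − 22.201)² + (26.204843 − 38.705)²) = 26.239045

26.239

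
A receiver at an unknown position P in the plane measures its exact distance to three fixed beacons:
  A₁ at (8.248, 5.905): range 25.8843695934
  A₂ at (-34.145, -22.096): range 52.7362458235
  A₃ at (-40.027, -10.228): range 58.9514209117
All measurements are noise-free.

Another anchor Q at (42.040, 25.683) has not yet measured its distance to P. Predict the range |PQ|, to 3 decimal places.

eq1: (x − 8.248)² + (y − 5.905)² = 25.8843695934²
eq2: (x + 34.145)² + (y + 22.096)² = 52.7362458235²
eq3: (x + 40.027)² + (y + 10.228)² = 58.9514209117²
eq3−eq1, eq3−eq2 (x²,y² cancel):
  96.550·x + 32.266·y = 1201.395254
  11.764·x − 23.736·y = 641.499932
det = 96.550·-23.736 − 32.266·11.764 = -2671.288024
x = (1201.395254·-23.736 − 32.266·641.499932) / -2671.288024 = 18.423680
y = (96.550·641.499932 − 1201.395254·11.764) / -2671.288024 = -17.895339
|P − Q| = √((18.423680 − 42.040)² + (-17.895339 − 25.683)²) = 49.566140

49.566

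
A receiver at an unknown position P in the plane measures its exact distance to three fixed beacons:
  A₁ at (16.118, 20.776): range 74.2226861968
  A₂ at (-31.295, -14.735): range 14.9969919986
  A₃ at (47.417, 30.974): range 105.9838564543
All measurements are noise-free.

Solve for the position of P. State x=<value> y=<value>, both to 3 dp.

eq1: (x − 16.118)² + (y − 20.776)² = 74.2226861968²
eq2: (x + 31.295)² + (y + 14.735)² = 14.9969919986²
eq3: (x − 47.417)² + (y − 30.974)² = 105.9838564543²
eq2−eq3, eq2−eq1 (x²,y² cancel):
  157.424·x + 91.418·y = -8996.404745
  94.826·x + 71.022·y = -5789.162527
det = 157.424·71.022 − 91.418·94.826 = 2511.764060
x = (-8996.404745·71.022 − 91.418·-5789.162527) / 2511.764060 = -43.678067
y = (157.424·-5789.162527 − -8996.404745·94.826) / 2511.764060 = -23.194872

x=-43.678 y=-23.195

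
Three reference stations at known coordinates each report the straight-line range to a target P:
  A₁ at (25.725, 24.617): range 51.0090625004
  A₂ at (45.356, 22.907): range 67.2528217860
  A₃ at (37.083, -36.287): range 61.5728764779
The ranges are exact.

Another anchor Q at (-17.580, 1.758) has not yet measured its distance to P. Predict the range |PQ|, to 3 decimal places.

eq1: (x − 25.725)² + (y − 24.617)² = 51.0090625004²
eq2: (x − 45.356)² + (y − 22.907)² = 67.2528217860²
eq3: (x − 37.083)² + (y + 36.287)² = 61.5728764779²
eq2−eq3, eq2−eq1 (x²,y² cancel):
  -16.546·x − 118.388·y = 841.720793
  -39.262·x + 3.420·y = 606.892510
det = -16.546·3.420 − -118.388·-39.262 = -4704.736976
x = (841.720793·3.420 − -118.388·606.892510) / -4704.736976 = -15.883454
y = (-16.546·606.892510 − 841.720793·-39.262) / -4704.736976 = -4.889965
|P − Q| = √((-15.883454 − -17.580)² + (-4.889965 − 1.758)²) = 6.861028

6.861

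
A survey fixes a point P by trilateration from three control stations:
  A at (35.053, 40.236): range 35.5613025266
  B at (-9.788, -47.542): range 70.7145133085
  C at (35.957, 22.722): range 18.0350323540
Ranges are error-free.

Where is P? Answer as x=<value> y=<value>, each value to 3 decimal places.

eq1: (x − 35.053)² + (y − 40.236)² = 35.5613025266²
eq2: (x + 9.788)² + (y + 47.542)² = 70.7145133085²
eq3: (x − 35.957)² + (y − 22.722)² = 18.0350323540²
eq3−eq2, eq3−eq1 (x²,y² cancel):
  -91.490·x − 140.528·y = -4128.428425
  -1.808·x + 35.028·y = 99.109527
det = -91.490·35.028 − -140.528·-1.808 = -3458.786344
x = (-4128.428425·35.028 − -140.528·99.109527) / -3458.786344 = 37.782885
y = (-91.490·99.109527 − -4128.428425·-1.808) / -3458.786344 = 4.779633

x=37.783 y=4.780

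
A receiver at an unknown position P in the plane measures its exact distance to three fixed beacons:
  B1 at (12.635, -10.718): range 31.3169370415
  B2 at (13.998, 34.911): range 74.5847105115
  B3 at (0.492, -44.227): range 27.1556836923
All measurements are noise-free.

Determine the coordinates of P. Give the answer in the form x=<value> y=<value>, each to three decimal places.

x=27.042 y=-38.524

eq1: (x − 12.635)² + (y + 10.718)² = 31.3169370415²
eq2: (x − 13.998)² + (y − 34.911)² = 74.5847105115²
eq3: (x − 0.492)² + (y + 44.227)² = 27.1556836923²
eq2−eq3, eq2−eq1 (x²,y² cancel):
  -27.012·x − 158.276·y = 5366.995553
  -2.726·x − 91.258·y = 3441.925320
det = -27.012·-91.258 − -158.276·-2.726 = 2033.600720
x = (5366.995553·-91.258 − -158.276·3441.925320) / 2033.600720 = 27.042128
y = (-27.012·3441.925320 − 5366.995553·-2.726) / 2033.600720 = -38.524208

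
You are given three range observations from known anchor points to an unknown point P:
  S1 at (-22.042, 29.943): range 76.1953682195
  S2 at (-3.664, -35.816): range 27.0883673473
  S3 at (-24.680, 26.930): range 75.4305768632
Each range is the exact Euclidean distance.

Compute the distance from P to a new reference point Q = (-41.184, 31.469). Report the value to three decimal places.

89.939

eq1: (x + 22.042)² + (y − 29.943)² = 76.1953682195²
eq2: (x + 3.664)² + (y + 35.816)² = 27.0883673473²
eq3: (x + 24.680)² + (y − 26.930)² = 75.4305768632²
eq1−eq3, eq1−eq2 (x²,y² cancel):
  -5.276·x − 6.026·y = 67.856499
  36.756·x − 131.518·y = 4985.732232
det = -5.276·-131.518 − -6.026·36.756 = 915.380624
x = (67.856499·-131.518 − -6.026·4985.732232) / 915.380624 = 23.072010
y = (-5.276·4985.732232 − 67.856499·36.756) / 915.380624 = -31.461073
|P − Q| = √((23.072010 − -41.184)² + (-31.461073 − 31.469)²) = 89.939029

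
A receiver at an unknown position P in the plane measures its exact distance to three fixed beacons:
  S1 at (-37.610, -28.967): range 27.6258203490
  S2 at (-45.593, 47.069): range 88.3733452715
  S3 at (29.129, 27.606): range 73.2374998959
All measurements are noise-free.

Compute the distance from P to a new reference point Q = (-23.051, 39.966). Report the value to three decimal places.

eq1: (x + 37.610)² + (y + 28.967)² = 27.6258203490²
eq2: (x + 45.593)² + (y − 47.069)² = 88.3733452715²
eq3: (x − 29.129)² + (y − 27.606)² = 73.2374998959²
eq3−eq2, eq3−eq1 (x²,y² cancel):
  -149.444·x + 38.926·y = 237.505770
  -133.478·x − 113.146·y = 5243.554753
det = -149.444·-113.146 − 38.926·-133.478 = 22104.755452
x = (237.505770·-113.146 − 38.926·5243.554753) / 22104.755452 = -10.449491
y = (-149.444·5243.554753 − 237.505770·-133.478) / 22104.755452 = -34.016029
|P − Q| = √((-10.449491 − -23.051)² + (-34.016029 − 39.966)²) = 75.047576

75.048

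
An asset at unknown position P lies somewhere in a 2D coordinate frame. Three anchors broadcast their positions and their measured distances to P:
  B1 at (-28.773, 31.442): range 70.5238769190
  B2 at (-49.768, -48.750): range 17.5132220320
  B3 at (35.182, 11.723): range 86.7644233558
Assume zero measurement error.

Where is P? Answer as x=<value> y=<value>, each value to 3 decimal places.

eq1: (x + 28.773)² + (y − 31.442)² = 70.5238769190²
eq2: (x + 49.768)² + (y + 48.750)² = 17.5132220320²
eq3: (x − 35.182)² + (y − 11.723)² = 86.7644233558²
eq3−eq2, eq3−eq1 (x²,y² cancel):
  -169.900·x − 120.946·y = 10699.566685
  -127.910·x + 39.438·y = 2995.730985
det = -169.900·39.438 − -120.946·-127.910 = -22170.719060
x = (10699.566685·39.438 − -120.946·2995.730985) / -22170.719060 = -35.375090
y = (-169.900·2995.730985 − 10699.566685·-127.910) / -22170.719060 = -38.772170

x=-35.375 y=-38.772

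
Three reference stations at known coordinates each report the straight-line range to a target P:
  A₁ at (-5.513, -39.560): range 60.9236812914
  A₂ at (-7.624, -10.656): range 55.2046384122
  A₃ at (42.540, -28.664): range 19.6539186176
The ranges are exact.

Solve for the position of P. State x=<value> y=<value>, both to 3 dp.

x=47.572 y=-9.665

eq1: (x + 5.513)² + (y + 39.560)² = 60.9236812914²
eq2: (x + 7.624)² + (y + 10.656)² = 55.2046384122²
eq3: (x − 42.540)² + (y + 28.664)² = 19.6539186176²
eq2−eq3, eq2−eq1 (x²,y² cancel):
  100.328·x − 36.016·y = 5120.876369
  4.222·x − 57.808·y = 759.568217
det = 100.328·-57.808 − -36.016·4.222 = -5647.701472
x = (5120.876369·-57.808 − -36.016·759.568217) / -5647.701472 = 47.571745
y = (100.328·759.568217 − 5120.876369·4.222) / -5647.701472 = -9.665104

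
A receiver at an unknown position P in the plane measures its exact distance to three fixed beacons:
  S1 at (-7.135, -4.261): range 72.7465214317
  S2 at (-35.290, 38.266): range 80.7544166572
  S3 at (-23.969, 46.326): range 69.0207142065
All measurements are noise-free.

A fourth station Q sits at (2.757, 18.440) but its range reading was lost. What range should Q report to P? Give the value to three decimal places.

50.712

eq1: (x + 7.135)² + (y + 4.261)² = 72.7465214317²
eq2: (x + 35.290)² + (y − 38.266)² = 80.7544166572²
eq3: (x + 23.969)² + (y − 46.326)² = 69.0207142065²
eq2−eq1, eq2−eq3 (x²,y² cancel):
  56.310·x − 85.054·y = -1411.387081
  22.642·x + 16.120·y = 1768.357201
det = 56.310·16.120 − -85.054·22.642 = 2833.509868
x = (-1411.387081·16.120 − -85.054·1768.357201) / 2833.509868 = 45.051650
y = (56.310·1768.357201 − -1411.387081·22.642) / 2833.509868 = 46.420456
|P − Q| = √((45.051650 − 2.757)² + (46.420456 − 18.440)²) = 50.712358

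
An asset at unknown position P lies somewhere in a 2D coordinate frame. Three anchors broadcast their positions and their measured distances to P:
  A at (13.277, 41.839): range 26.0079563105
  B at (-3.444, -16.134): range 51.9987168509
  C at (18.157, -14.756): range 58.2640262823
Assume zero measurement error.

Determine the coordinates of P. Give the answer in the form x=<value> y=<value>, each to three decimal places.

x=-11.864 y=35.179

eq1: (x − 13.277)² + (y − 41.839)² = 26.0079563105²
eq2: (x + 3.444)² + (y + 16.134)² = 51.9987168509²
eq3: (x − 18.157)² + (y + 14.756)² = 58.2640262823²
eq3−eq2, eq3−eq1 (x²,y² cancel):
  -43.202·x − 2.756·y = 415.581111
  -9.760·x + 113.190·y = 4097.647432
det = -43.202·113.190 − -2.756·-9.760 = -4916.932940
x = (415.581111·113.190 − -2.756·4097.647432) / -4916.932940 = -11.863644
y = (-43.202·4097.647432 − 415.581111·-9.760) / -4916.932940 = 35.178534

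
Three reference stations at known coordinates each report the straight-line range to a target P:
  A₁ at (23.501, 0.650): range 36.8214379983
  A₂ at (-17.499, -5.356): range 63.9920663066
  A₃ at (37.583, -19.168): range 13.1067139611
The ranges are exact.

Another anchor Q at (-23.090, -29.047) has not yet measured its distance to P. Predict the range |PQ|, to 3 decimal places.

63.886

eq1: (x − 23.501)² + (y − 0.650)² = 36.8214379983²
eq2: (x + 17.499)² + (y + 5.356)² = 63.9920663066²
eq3: (x − 37.583)² + (y + 19.168)² = 13.1067139611²
eq3−eq1, eq3−eq2 (x²,y² cancel):
  -28.164·x + 39.636·y = -2411.206957
  -110.164·x + 27.624·y = -5368.190975
det = -28.164·27.624 − 39.636·-110.164 = 3588.457968
x = (-2411.206957·27.624 − 39.636·-5368.190975) / 3588.457968 = 40.732381
y = (-28.164·-5368.190975 − -2411.206957·-110.164) / 3588.457968 = -31.890710
|P − Q| = √((40.732381 − -23.090)² + (-31.890710 − -29.047)²) = 63.885702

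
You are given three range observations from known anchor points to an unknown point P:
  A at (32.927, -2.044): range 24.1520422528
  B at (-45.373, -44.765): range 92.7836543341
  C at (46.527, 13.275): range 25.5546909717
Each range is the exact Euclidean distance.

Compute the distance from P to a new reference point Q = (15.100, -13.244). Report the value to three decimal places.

eq1: (x − 32.927)² + (y + 2.044)² = 24.1520422528²
eq2: (x + 45.373)² + (y + 44.765)² = 92.7836543341²
eq3: (x − 46.527)² + (y − 13.275)² = 25.5546909717²
eq2−eq3, eq2−eq1 (x²,y² cancel):
  183.800·x + 116.080·y = 6234.137281
  156.600·x + 85.442·y = 5051.236278
det = 183.800·85.442 − 116.080·156.600 = -2473.888400
x = (6234.137281·85.442 − 116.080·5051.236278) / -2473.888400 = 21.702818
y = (183.800·5051.236278 − 6234.137281·156.600) / -2473.888400 = 19.341483
|P − Q| = √((21.702818 − 15.100)² + (19.341483 − -13.244)²) = 33.247720

33.248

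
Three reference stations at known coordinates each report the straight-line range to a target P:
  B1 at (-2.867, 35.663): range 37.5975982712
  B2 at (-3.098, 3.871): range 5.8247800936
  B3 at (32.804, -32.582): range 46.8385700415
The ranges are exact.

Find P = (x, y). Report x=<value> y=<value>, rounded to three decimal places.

eq1: (x + 2.867)² + (y − 35.663)² = 37.5975982712²
eq2: (x + 3.098)² + (y − 3.871)² = 5.8247800936²
eq3: (x − 32.804)² + (y + 32.582)² = 46.8385700415²
eq1−eq2, eq1−eq3 (x²,y² cancel):
  -0.462·x − 63.584·y = 124.164320
  71.342·x − 136.490·y = 77.347634
det = -0.462·-136.490 − -63.584·71.342 = 4599.268108
x = (124.164320·-136.490 − -63.584·77.347634) / 4599.268108 = -2.615441
y = (-0.462·77.347634 − 124.164320·71.342) / 4599.268108 = -1.933757

x=-2.615 y=-1.934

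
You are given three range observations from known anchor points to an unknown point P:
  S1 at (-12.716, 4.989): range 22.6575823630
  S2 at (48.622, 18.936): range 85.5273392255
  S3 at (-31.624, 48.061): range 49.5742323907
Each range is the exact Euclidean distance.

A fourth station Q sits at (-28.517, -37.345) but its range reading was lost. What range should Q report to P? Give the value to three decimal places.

eq1: (x + 12.716)² + (y − 4.989)² = 22.6575823630²
eq2: (x − 48.622)² + (y − 18.936)² = 85.5273392255²
eq3: (x + 31.624)² + (y − 48.061)² = 49.5742323907²
eq2−eq1, eq2−eq3 (x²,y² cancel):
  -122.676·x − 27.894·y = 4265.475513
  -160.492·x + 58.250·y = 5444.587355
det = -122.676·58.250 − -27.894·-160.492 = -11622.640848
x = (4265.475513·58.250 − -27.894·5444.587355) / -11622.640848 = -34.444433
y = (-122.676·5444.587355 − 4265.475513·-160.492) / -11622.640848 = -1.432936
|P − Q| = √((-34.444433 − -28.517)² + (-1.432936 − -37.345)²) = 36.397951

36.398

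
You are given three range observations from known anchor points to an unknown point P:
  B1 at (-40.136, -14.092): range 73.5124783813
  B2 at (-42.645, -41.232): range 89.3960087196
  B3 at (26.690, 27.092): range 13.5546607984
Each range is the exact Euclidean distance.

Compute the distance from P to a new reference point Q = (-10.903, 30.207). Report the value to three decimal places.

eq1: (x + 40.136)² + (y + 14.092)² = 73.5124783813²
eq2: (x + 42.645)² + (y + 41.232)² = 89.3960087196²
eq3: (x − 26.690)² + (y − 27.092)² = 13.5546607984²
eq3−eq1, eq3−eq2 (x²,y² cancel):
  -133.652·x − 82.368·y = -4857.205252
  -138.670·x − 136.648·y = -5735.576261
det = -133.652·-136.648 − -82.368·-138.670 = 6841.307936
x = (-4857.205252·-136.648 − -82.368·-5735.576261) / 6841.307936 = 27.962407
y = (-133.652·-5735.576261 − -4857.205252·-138.670) / 6841.307936 = 13.597193
|P − Q| = √((27.962407 − -10.903)² + (13.597193 − 30.207)²) = 42.265891

42.266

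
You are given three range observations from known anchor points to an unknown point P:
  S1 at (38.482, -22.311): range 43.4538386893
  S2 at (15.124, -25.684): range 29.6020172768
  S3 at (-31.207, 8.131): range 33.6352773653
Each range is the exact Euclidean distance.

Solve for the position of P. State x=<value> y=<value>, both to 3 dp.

x=1.583 y=0.640

eq1: (x − 38.482)² + (y + 22.311)² = 43.4538386893²
eq2: (x − 15.124)² + (y + 25.684)² = 29.6020172768²
eq3: (x + 31.207)² + (y − 8.131)² = 33.6352773653²
eq2−eq1, eq2−eq3 (x²,y² cancel):
  46.716·x + 6.746·y = 78.285143
  -92.662·x + 67.630·y = -103.465679
det = 46.716·67.630 − 6.746·-92.662 = 3784.500932
x = (78.285143·67.630 − 6.746·-103.465679) / 3784.500932 = 1.583407
y = (46.716·-103.465679 − 78.285143·-92.662) / 3784.500932 = 0.639597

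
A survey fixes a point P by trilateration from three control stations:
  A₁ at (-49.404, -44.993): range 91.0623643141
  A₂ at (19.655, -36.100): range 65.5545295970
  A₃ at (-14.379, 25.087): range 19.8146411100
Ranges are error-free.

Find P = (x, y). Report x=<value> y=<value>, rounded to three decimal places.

x=5.242 y=27.850

eq1: (x + 49.404)² + (y + 44.993)² = 91.0623643141²
eq2: (x − 19.655)² + (y + 36.100)² = 65.5545295970²
eq3: (x + 14.379)² + (y − 25.087)² = 19.8146411100²
eq2−eq1, eq2−eq3 (x²,y² cancel):
  -138.118·x − 17.786·y = -1219.361604
  -68.068·x + 122.374·y = 3051.360533
det = -138.118·122.374 − -17.786·-68.068 = -18112.709580
x = (-1219.361604·122.374 − -17.786·3051.360533) / -18112.709580 = 5.241991
y = (-138.118·3051.360533 − -1219.361604·-68.068) / -18112.709580 = 27.850461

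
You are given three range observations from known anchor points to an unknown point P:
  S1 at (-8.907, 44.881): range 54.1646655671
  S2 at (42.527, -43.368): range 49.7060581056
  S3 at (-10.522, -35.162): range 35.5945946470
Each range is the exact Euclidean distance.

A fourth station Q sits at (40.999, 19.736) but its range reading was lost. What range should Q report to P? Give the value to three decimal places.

eq1: (x + 8.907)² + (y − 44.881)² = 54.1646655671²
eq2: (x − 42.527)² + (y + 43.368)² = 49.7060581056²
eq3: (x + 10.522)² + (y + 35.162)² = 35.5945946470²
eq1−eq3, eq1−eq2 (x²,y² cancel):
  -3.230·x − 160.086·y = 920.275746
  102.868·x − 176.498·y = 2058.809127
det = -3.230·-176.498 − -160.086·102.868 = 17037.815188
x = (920.275746·-176.498 − -160.086·2058.809127) / 17037.815188 = 9.811099
y = (-3.230·2058.809127 − 920.275746·102.868) / 17037.815188 = -5.946589
|P − Q| = √((9.811099 − 40.999)² + (-5.946589 − 19.736)²) = 40.401492

40.401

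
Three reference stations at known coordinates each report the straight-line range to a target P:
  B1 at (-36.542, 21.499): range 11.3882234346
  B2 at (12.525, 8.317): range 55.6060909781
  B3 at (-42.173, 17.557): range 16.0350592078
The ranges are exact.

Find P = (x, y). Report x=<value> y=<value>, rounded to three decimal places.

x=-37.373 y=32.857

eq1: (x + 36.542)² + (y − 21.499)² = 11.3882234346²
eq2: (x − 12.525)² + (y − 8.317)² = 55.6060909781²
eq3: (x + 42.173)² + (y − 17.557)² = 16.0350592078²
eq2−eq1, eq2−eq3 (x²,y² cancel):
  -98.134·x + 26.364·y = 4533.822372
  -109.396·x + 18.480·y = 4695.676294
det = -98.134·18.480 − 26.364·-109.396 = 1070.599824
x = (4533.822372·18.480 − 26.364·4695.676294) / 1070.599824 = -37.373229
y = (-98.134·4695.676294 − 4533.822372·-109.396) / 1070.599824 = 32.856847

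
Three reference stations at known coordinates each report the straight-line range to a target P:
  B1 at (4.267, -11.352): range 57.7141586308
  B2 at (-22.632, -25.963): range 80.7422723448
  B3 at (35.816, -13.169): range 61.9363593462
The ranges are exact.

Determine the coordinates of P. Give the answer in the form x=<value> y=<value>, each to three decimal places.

x=15.349 y=45.288

eq1: (x − 4.267)² + (y + 11.352)² = 57.7141586308²
eq2: (x + 22.632)² + (y + 25.963)² = 80.7422723448²
eq3: (x − 35.816)² + (y + 13.169)² = 61.9363593462²
eq2−eq1, eq2−eq3 (x²,y² cancel):
  53.798·x + 29.222·y = 2149.180837
  116.896·x + 25.588·y = 2953.125558
det = 53.798·25.588 − 29.222·116.896 = -2039.351688
x = (2149.180837·25.588 − 29.222·2953.125558) / -2039.351688 = 15.349484
y = (53.798·2953.125558 − 2149.180837·116.896) / -2039.351688 = 45.288115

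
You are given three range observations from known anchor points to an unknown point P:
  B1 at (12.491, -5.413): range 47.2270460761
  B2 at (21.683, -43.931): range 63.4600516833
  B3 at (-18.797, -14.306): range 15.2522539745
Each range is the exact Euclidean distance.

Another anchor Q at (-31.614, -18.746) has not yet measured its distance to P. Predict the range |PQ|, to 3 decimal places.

5.733

eq1: (x − 12.491)² + (y + 5.413)² = 47.2270460761²
eq2: (x − 21.683)² + (y + 43.931)² = 63.4600516833²
eq3: (x + 18.797)² + (y + 14.306)² = 15.2522539745²
eq1−eq3, eq1−eq2 (x²,y² cancel):
  -62.576·x − 17.786·y = 2370.425825
  18.384·x − 77.036·y = 417.975321
det = -62.576·-77.036 − -17.786·18.384 = 5147.582560
x = (2370.425825·-77.036 − -17.786·417.975321) / 5147.582560 = -34.030346
y = (-62.576·417.975321 − 2370.425825·18.384) / 5147.582560 = -13.546773
|P − Q| = √((-34.030346 − -31.614)² + (-13.546773 − -18.746)²) = 5.733297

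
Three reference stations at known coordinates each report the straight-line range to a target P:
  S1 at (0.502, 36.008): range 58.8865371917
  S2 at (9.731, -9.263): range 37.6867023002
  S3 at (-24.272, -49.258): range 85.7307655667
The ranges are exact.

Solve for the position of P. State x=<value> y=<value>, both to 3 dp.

x=46.458 y=-0.812

eq1: (x − 0.502)² + (y − 36.008)² = 58.8865371917²
eq2: (x − 9.731)² + (y + 9.263)² = 37.6867023002²
eq3: (x + 24.272)² + (y + 49.258)² = 85.7307655667²
eq3−eq1, eq3−eq2 (x²,y² cancel):
  49.548·x + 170.532·y = 2163.487422
  68.006·x + 79.990·y = 3094.491616
det = 49.548·79.990 − 170.532·68.006 = -7633.854672
x = (2163.487422·79.990 − 170.532·3094.491616) / -7633.854672 = 46.457851
y = (49.548·3094.491616 − 2163.487422·68.006) / -7633.854672 = -0.811614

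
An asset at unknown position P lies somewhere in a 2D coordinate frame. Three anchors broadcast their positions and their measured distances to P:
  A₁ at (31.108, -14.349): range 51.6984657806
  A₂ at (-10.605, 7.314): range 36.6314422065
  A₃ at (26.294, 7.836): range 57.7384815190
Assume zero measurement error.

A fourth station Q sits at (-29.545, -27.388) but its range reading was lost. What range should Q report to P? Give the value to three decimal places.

10.957

eq1: (x − 31.108)² + (y + 14.349)² = 51.6984657806²
eq2: (x + 10.605)² + (y − 7.314)² = 36.6314422065²
eq3: (x − 26.294)² + (y − 7.836)² = 57.7384815190²
eq1−eq2, eq1−eq3 (x²,y² cancel):
  -83.426·x + 43.326·y = 323.227962
  -9.628·x + 44.370·y = -1081.825017
det = -83.426·44.370 − 43.326·-9.628 = -3284.468892
x = (323.227962·44.370 − 43.326·-1081.825017) / -3284.468892 = -18.637039
y = (-83.426·-1081.825017 − 323.227962·-9.628) / -3284.468892 = -28.426018
|P − Q| = √((-18.637039 − -29.545)² + (-28.426018 − -27.388)²) = 10.957239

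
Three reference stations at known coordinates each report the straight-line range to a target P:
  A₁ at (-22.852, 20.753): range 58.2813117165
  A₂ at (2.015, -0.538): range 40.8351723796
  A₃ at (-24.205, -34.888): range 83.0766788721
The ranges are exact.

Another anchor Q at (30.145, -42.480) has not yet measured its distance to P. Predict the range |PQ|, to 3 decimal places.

65.686

eq1: (x + 22.852)² + (y − 20.753)² = 58.2813117165²
eq2: (x − 2.015)² + (y + 0.538)² = 40.8351723796²
eq3: (x + 24.205)² + (y + 34.888)² = 83.0766788721²
eq1−eq2, eq1−eq3 (x²,y² cancel):
  49.734·x − 42.582·y = 780.648748
  -2.706·x − 111.282·y = -2654.869621
det = 49.734·-111.282 − -42.582·-2.706 = -5649.725880
x = (780.648748·-111.282 − -42.582·-2654.869621) / -5649.725880 = 35.386108
y = (49.734·-2654.869621 − 780.648748·-2.706) / -5649.725880 = 22.996664
|P − Q| = √((35.386108 − 30.145)² + (22.996664 − -42.480)²) = 65.686093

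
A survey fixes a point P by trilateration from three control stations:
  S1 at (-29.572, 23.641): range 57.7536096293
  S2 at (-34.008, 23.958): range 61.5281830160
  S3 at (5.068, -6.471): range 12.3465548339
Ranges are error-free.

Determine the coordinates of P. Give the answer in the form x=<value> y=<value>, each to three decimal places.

x=16.454 y=-11.246

eq1: (x + 29.572)² + (y − 23.641)² = 57.7536096293²
eq2: (x + 34.008)² + (y − 23.958)² = 61.5281830160²
eq3: (x − 5.068)² + (y + 6.471)² = 12.3465548339²
eq2−eq3, eq2−eq1 (x²,y² cancel):
  78.152·x − 60.858·y = 1970.308526
  8.872·x − 0.634·y = 153.108117
det = 78.152·-0.634 − -60.858·8.872 = 490.383808
x = (1970.308526·-0.634 − -60.858·153.108117) / 490.383808 = 16.453802
y = (78.152·153.108117 − 1970.308526·8.872) / 490.383808 = -11.246031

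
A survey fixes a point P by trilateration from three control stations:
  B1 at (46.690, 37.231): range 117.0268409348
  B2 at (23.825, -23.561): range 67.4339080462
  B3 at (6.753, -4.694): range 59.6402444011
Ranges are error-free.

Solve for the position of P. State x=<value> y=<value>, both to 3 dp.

eq1: (x − 46.690)² + (y − 37.231)² = 117.0268409348²
eq2: (x − 23.825)² + (y + 23.561)² = 67.4339080462²
eq3: (x − 6.753)² + (y + 4.694)² = 59.6402444011²
eq3−eq2, eq3−eq1 (x²,y² cancel):
  34.144·x − 37.734·y = 64.741499
  79.874·x + 83.850·y = -6639.855931
det = 34.144·83.850 − -37.734·79.874 = 5876.939916
x = (64.741499·83.850 − -37.734·-6639.855931) / 5876.939916 = -41.708738
y = (34.144·-6639.855931 − 64.741499·79.874) / 5876.939916 = -39.456317

x=-41.709 y=-39.456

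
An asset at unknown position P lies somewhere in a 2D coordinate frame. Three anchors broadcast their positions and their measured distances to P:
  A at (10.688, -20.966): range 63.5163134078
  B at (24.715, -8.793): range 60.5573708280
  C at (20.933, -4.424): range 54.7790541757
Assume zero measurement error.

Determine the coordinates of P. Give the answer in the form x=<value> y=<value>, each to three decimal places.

eq1: (x − 10.688)² + (y + 20.966)² = 63.5163134078²
eq2: (x − 24.715)² + (y + 8.793)² = 60.5573708280²
eq3: (x − 20.933)² + (y + 4.424)² = 54.7790541757²
eq1−eq2, eq1−eq3 (x²,y² cancel):
  28.054·x + 24.346·y = 501.468481
  20.490·x + 33.084·y = 937.533058
det = 28.054·33.084 − 24.346·20.490 = 429.288996
x = (501.468481·33.084 − 24.346·937.533058) / 429.288996 = -14.523076
y = (28.054·937.533058 − 501.468481·20.490) / 429.288996 = 37.332574

x=-14.523 y=37.333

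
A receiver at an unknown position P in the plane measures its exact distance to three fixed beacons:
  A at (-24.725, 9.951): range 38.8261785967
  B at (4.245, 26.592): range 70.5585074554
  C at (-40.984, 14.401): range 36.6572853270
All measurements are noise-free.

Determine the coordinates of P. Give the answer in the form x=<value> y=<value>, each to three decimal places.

x=-47.169 y=-21.731

eq1: (x + 24.725)² + (y − 9.951)² = 38.8261785967²
eq2: (x − 4.245)² + (y − 26.592)² = 70.5585074554²
eq3: (x + 40.984)² + (y − 14.401)² = 36.6572853270²
eq2−eq1, eq2−eq3 (x²,y² cancel):
  -57.940·x − 33.282·y = 3456.224367
  -90.458·x − 24.382·y = 4796.668975
det = -57.940·-24.382 − -33.282·-90.458 = -1597.930076
x = (3456.224367·-24.382 − -33.282·4796.668975) / -1597.930076 = -47.169194
y = (-57.940·4796.668975 − 3456.224367·-90.458) / -1597.930076 = -21.730703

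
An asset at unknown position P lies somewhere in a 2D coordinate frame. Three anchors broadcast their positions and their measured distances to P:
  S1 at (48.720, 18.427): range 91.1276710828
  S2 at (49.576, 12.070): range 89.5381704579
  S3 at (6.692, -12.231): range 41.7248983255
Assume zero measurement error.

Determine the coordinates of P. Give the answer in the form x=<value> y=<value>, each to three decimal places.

x=-34.543 y=-18.608

eq1: (x − 48.720)² + (y − 18.427)² = 91.1276710828²
eq2: (x − 49.576)² + (y − 12.070)² = 89.5381704579²
eq3: (x − 6.692)² + (y + 12.231)² = 41.7248983255²
eq2−eq3, eq2−eq1 (x²,y² cancel):
  -85.768·x − 48.602·y = 3867.032378
  -1.712·x + 12.714·y = -177.440415
det = -85.768·12.714 − -48.602·-1.712 = -1173.660976
x = (3867.032378·12.714 − -48.602·-177.440415) / -1173.660976 = -34.542761
y = (-85.768·-177.440415 − 3867.032378·-1.712) / -1173.660976 = -18.607647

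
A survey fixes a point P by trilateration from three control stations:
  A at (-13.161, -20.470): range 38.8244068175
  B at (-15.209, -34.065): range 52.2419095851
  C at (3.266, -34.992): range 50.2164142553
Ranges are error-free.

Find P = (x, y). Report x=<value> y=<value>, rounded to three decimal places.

eq1: (x + 13.161)² + (y + 20.470)² = 38.8244068175²
eq2: (x + 15.209)² + (y + 34.065)² = 52.2419095851²
eq3: (x − 3.266)² + (y + 34.992)² = 50.2164142553²
eq1−eq3, eq1−eq2 (x²,y² cancel):
  32.854·x − 29.044·y = -371.479697
  -4.096·x − 27.190·y = -422.377467
det = 32.854·-27.190 − -29.044·-4.096 = -1012.264484
x = (-371.479697·-27.190 − -29.044·-422.377467) / -1012.264484 = 2.140743
y = (32.854·-422.377467 − -371.479697·-4.096) / -1012.264484 = 15.211805

x=2.141 y=15.212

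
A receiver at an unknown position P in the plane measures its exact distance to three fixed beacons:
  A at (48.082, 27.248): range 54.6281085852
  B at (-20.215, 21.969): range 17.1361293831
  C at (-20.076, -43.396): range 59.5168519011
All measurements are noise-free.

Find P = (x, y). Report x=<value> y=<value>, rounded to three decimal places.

eq1: (x − 48.082)² + (y − 27.248)² = 54.6281085852²
eq2: (x + 20.215)² + (y − 21.969)² = 17.1361293831²
eq3: (x + 20.076)² + (y + 43.396)² = 59.5168519011²
eq1−eq2, eq1−eq3 (x²,y² cancel):
  -136.594·x − 10.558·y = 527.534275
  -136.316·x − 141.288·y = -1326.099049
det = -136.594·-141.288 − -10.558·-136.316 = 17859.868744
x = (527.534275·-141.288 − -10.558·-1326.099049) / 17859.868744 = -4.957215
y = (-136.594·-1326.099049 − 527.534275·-136.316) / 17859.868744 = 14.168555

x=-4.957 y=14.169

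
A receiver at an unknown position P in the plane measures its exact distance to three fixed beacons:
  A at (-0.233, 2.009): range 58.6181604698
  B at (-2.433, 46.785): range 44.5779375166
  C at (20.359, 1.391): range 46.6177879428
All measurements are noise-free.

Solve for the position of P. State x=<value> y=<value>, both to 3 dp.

eq1: (x + 0.233)² + (y − 2.009)² = 58.6181604698²
eq2: (x + 2.433)² + (y − 46.785)² = 44.5779375166²
eq3: (x − 20.359)² + (y − 1.391)² = 46.6177879428²
eq1−eq3, eq1−eq2 (x²,y² cancel):
  41.184·x − 1.236·y = 1675.203976
  -4.400·x + 89.552·y = 3639.561568
det = 41.184·89.552 − -1.236·-4.400 = 3682.671168
x = (1675.203976·89.552 − -1.236·3639.561568) / 3682.671168 = 41.957687
y = (41.184·3639.561568 − 1675.203976·-4.400) / 3682.671168 = 42.703406

x=41.958 y=42.703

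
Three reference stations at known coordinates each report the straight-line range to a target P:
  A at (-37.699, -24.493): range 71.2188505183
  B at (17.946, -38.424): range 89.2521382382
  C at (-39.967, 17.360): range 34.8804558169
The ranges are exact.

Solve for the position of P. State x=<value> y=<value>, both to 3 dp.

x=-17.070 y=43.673

eq1: (x + 37.699)² + (y + 24.493)² = 71.2188505183²
eq2: (x − 17.946)² + (y + 38.424)² = 89.2521382382²
eq3: (x + 39.967)² + (y − 17.360)² = 34.8804558169²
eq1−eq3, eq1−eq2 (x²,y² cancel):
  -4.536·x + 83.706·y = 3733.087510
  111.290·x − 27.862·y = -3116.478469
det = -4.536·-27.862 − 83.706·111.290 = -9189.258708
x = (3733.087510·-27.862 − 83.706·-3116.478469) / -9189.258708 = -17.069566
y = (-4.536·-3116.478469 − 3733.087510·111.290) / -9189.258708 = 43.672616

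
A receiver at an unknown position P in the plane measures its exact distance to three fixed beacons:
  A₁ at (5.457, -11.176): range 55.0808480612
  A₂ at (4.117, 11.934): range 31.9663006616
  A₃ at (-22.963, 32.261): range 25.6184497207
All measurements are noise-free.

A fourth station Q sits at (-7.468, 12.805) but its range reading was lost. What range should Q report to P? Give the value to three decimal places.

eq1: (x − 5.457)² + (y + 11.176)² = 55.0808480612²
eq2: (x − 4.117)² + (y − 11.934)² = 31.9663006616²
eq3: (x + 22.963)² + (y − 32.261)² = 25.6184497207²
eq2−eq3, eq2−eq1 (x²,y² cancel):
  -54.160·x + 40.654·y = 1774.240857
  2.680·x − 46.220·y = -2016.743665
det = -54.160·-46.220 − 40.654·2.680 = 2394.322480
x = (1774.240857·-46.220 − 40.654·-2016.743665) / 2394.322480 = -0.006981
y = (-54.160·-2016.743665 − 1774.240857·2.680) / 2394.322480 = 43.633166
|P − Q| = √((-0.006981 − -7.468)² + (43.633166 − 12.805)²) = 31.718175

31.718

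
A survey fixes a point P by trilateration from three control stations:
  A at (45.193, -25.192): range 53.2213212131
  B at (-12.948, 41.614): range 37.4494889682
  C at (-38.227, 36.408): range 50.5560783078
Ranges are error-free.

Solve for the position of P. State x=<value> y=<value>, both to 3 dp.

eq1: (x − 45.193)² + (y + 25.192)² = 53.2213212131²
eq2: (x + 12.948)² + (y − 41.614)² = 37.4494889682²
eq3: (x + 38.227)² + (y − 36.408)² = 50.5560783078²
eq2−eq3, eq2−eq1 (x²,y² cancel):
  -50.558·x − 10.412·y = -265.982537
  116.282·x − 133.612·y = -652.376395
det = -50.558·-133.612 − -10.412·116.282 = 7965.883680
x = (-265.982537·-133.612 − -10.412·-652.376395) / 7965.883680 = 3.608629
y = (-50.558·-652.376395 − -265.982537·116.282) / 7965.883680 = 8.023194

x=3.609 y=8.023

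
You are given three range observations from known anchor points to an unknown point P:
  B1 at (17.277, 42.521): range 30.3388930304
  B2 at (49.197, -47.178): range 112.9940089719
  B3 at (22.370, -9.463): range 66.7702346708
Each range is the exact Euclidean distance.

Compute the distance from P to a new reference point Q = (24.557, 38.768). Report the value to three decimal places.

eq1: (x − 17.277)² + (y − 42.521)² = 30.3388930304²
eq2: (x − 49.197)² + (y + 47.178)² = 112.9940089719²
eq3: (x − 22.370)² + (y + 9.463)² = 66.7702346708²
eq3−eq2, eq3−eq1 (x²,y² cancel):
  53.654·x − 75.430·y = -4253.238602
  -10.186·x + 103.968·y = 5054.380709
det = 53.654·103.968 − -75.430·-10.186 = 4809.969092
x = (-4253.238602·103.968 − -75.430·5054.380709) / 4809.969092 = -12.671344
y = (53.654·5054.380709 − -4253.238602·-10.186) / 4809.969092 = 47.373330
|P − Q| = √((-12.671344 − 24.557)² + (47.373330 − 38.768)²) = 38.209964

38.210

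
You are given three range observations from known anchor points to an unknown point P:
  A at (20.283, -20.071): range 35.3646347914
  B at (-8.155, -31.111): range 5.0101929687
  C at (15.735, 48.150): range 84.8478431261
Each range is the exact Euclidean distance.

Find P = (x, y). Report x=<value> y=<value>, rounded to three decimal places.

eq1: (x − 20.283)² + (y + 20.071)² = 35.3646347914²
eq2: (x + 8.155)² + (y + 31.111)² = 5.0101929687²
eq3: (x − 15.735)² + (y − 48.150)² = 84.8478431261²
eq3−eq1, eq3−eq2 (x²,y² cancel):
  9.096·x − 136.442·y = 4196.731494
  -47.780·x − 158.522·y = 5642.440071
det = 9.096·-158.522 − -136.442·-47.780 = -7961.114872
x = (4196.731494·-158.522 − -136.442·5642.440071) / -7961.114872 = -13.137800
y = (9.096·5642.440071 − 4196.731494·-47.780) / -7961.114872 = -31.634196

x=-13.138 y=-31.634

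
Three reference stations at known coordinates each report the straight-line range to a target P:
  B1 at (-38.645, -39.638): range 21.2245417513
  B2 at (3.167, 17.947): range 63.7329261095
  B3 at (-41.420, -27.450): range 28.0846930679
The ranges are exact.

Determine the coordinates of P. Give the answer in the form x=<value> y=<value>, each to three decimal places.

eq1: (x + 38.645)² + (y + 39.638)² = 21.2245417513²
eq2: (x − 3.167)² + (y − 17.947)² = 63.7329261095²
eq3: (x + 41.420)² + (y + 27.450)² = 28.0846930679²
eq2−eq3, eq2−eq1 (x²,y² cancel):
  -89.174·x − 90.794·y = 5410.130088
  -83.624·x − 115.170·y = 6343.887069
det = -89.174·-115.170 − -90.794·-83.624 = 2677.612124
x = (5410.130088·-115.170 − -90.794·6343.887069) / 2677.612124 = -17.589478
y = (-89.174·6343.887069 − 5410.130088·-83.624) / 2677.612124 = -42.311232

x=-17.589 y=-42.311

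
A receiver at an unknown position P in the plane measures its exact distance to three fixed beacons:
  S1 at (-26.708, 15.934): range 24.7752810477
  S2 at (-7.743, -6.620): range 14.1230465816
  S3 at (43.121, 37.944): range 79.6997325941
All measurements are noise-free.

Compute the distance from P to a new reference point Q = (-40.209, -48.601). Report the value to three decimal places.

44.284

eq1: (x + 26.708)² + (y − 15.934)² = 24.7752810477²
eq2: (x + 7.743)² + (y + 6.620)² = 14.1230465816²
eq3: (x − 43.121)² + (y − 37.944)² = 79.6997325941²
eq3−eq2, eq3−eq1 (x²,y² cancel):
  -101.728·x − 89.128·y = 2957.197603
  -139.658·x − 44.020·y = 3406.274668
det = -101.728·-44.020 − -89.128·-139.658 = -7969.371664
x = (2957.197603·-44.020 − -89.128·3406.274668) / -7969.371664 = -21.760638
y = (-101.728·3406.274668 − 2957.197603·-139.658) / -7969.371664 = -8.342288
|P − Q| = √((-21.760638 − -40.209)² + (-8.342288 − -48.601)²) = 44.284376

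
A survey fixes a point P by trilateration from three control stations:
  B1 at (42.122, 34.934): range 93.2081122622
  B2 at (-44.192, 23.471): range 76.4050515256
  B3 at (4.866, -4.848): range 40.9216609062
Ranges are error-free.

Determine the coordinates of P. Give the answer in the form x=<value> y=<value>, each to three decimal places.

x=-7.857 y=-43.741

eq1: (x − 42.122)² + (y − 34.934)² = 93.2081122622²
eq2: (x + 44.192)² + (y − 23.471)² = 76.4050515256²
eq3: (x − 4.866)² + (y + 4.848)² = 40.9216609062²
eq3−eq1, eq3−eq2 (x²,y² cancel):
  74.512·x + 79.564·y = -4065.703680
  -98.116·x + 56.638·y = -1706.509922
det = 74.512·56.638 − 79.564·-98.116 = 12026.712080
x = (-4065.703680·56.638 − 79.564·-1706.509922) / 12026.712080 = -7.857224
y = (74.512·-1706.509922 − -4065.703680·-98.116) / 12026.712080 = -43.741469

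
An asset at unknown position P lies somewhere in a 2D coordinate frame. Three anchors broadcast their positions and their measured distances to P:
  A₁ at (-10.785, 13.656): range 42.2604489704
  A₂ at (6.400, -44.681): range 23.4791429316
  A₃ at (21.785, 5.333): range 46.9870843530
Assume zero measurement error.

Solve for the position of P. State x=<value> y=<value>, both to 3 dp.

eq1: (x + 10.785)² + (y − 13.656)² = 42.2604489704²
eq2: (x − 6.400)² + (y + 44.681)² = 23.4791429316²
eq3: (x − 21.785)² + (y − 5.333)² = 46.9870843530²
eq3−eq2, eq3−eq1 (x²,y² cancel):
  -30.770·x − 100.028·y = 3190.840590
  -65.140·x + 16.646·y = 221.615996
det = -30.770·16.646 − -100.028·-65.140 = -7028.021340
x = (3190.840590·16.646 − -100.028·221.615996) / -7028.021340 = -10.711768
y = (-30.770·221.615996 − 3190.840590·-65.140) / -7028.021340 = -28.604386

x=-10.712 y=-28.604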